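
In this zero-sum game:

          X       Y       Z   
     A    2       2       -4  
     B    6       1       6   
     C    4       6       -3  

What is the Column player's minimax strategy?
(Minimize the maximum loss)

Column should play X or Y or Z (all achieve the minimum), value = 6

Work:
Column player minimizes Row's maximum payoff:
Column X: max payoff to Row = 6
Column Y: max payoff to Row = 6
Column Z: max payoff to Row = 6
Minimum is 6, achieved by columns X, Y, Z (tied).
Each of X or Y or Z is a minimax strategy.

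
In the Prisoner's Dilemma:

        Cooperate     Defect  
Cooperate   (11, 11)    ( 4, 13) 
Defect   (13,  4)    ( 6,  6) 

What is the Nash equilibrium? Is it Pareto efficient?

(Defect, Defect) is NE; not Pareto efficient

Work:
Defect dominates Cooperate for both players:
If P2 cooperates: Defect (13) > Cooperate (11)
If P2 defects: Defect (6) > Cooperate (4)
NE: (Defect, Defect) with payoff (6, 6)
But (Cooperate, Cooperate) = (11, 11) Pareto dominates (6, 6)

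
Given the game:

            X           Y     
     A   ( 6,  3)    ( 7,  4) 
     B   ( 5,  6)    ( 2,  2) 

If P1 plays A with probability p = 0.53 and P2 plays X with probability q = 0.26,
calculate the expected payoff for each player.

E[P1] = 4.8788, E[P2] = 3.411

Work:
E[P1] = p·q·π₁(A,X) + p·(1-q)·π₁(A,Y) + (1-p)·q·π₁(B,X) + (1-p)·(1-q)·π₁(B,Y)
= 0.53·0.26·6 + 0.53·0.74·7 + 0.47·0.26·5 + 0.47·0.74·2
= 4.8788

E[P2] = 3.411 (similar calculation)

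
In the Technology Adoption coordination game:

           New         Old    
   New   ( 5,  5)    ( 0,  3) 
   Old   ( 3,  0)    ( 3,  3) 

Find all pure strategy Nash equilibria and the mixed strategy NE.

Pure NE: (New, New) and (Old, Old); Mixed NE: p = 0.6, q = 0.6

Work:
Check pure NE:
(New, New): (5, 5) - no unilateral deviation beneficial
(Old, Old): (3, 3) - no unilateral deviation beneficial
Mixed NE: P1 plays New with p = 0.6, P2 plays New with q = 0.6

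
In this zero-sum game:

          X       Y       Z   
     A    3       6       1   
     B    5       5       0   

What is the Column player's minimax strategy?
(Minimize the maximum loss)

Column should play Z, value = 1

Work:
Column player minimizes Row's maximum payoff:
Column X: max payoff to Row = 5
Column Y: max payoff to Row = 6
Column Z: max payoff to Row = 1
Minimum is 1, achieved by column Z.
Minimax strategy: Z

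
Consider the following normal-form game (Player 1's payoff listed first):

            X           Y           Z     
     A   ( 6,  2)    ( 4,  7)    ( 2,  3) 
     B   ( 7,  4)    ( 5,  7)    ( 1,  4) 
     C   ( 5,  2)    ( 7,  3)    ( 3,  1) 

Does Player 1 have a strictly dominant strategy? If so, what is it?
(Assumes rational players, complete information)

No strictly dominant strategy exists for Player 1

Work:
A strategy strictly dominates another if it gives a strictly higher payoff against every opponent action. Compare each pair of P1's strategies column-by-column:
  A vs B: [6 vs 7, 4 vs 5, 2 vs 1] → A does not strictly dominate B (column X: 6 ≤ 7)
  A vs C: [6 vs 5, 4 vs 7, 2 vs 3] → A does not strictly dominate C (column Y: 4 ≤ 7)
  B vs A: [7 vs 6, 5 vs 4, 1 vs 2] → B does not strictly dominate A (column Z: 1 ≤ 2)
  B vs C: [7 vs 5, 5 vs 7, 1 vs 3] → B does not strictly dominate C (column Y: 5 ≤ 7)
  C vs A: [5 vs 6, 7 vs 4, 3 vs 2] → C does not strictly dominate A (column X: 5 ≤ 6)
  C vs B: [5 vs 7, 7 vs 5, 3 vs 1] → C does not strictly dominate B (column X: 5 ≤ 7)
No single strategy strictly dominates all others → no strictly dominant strategy.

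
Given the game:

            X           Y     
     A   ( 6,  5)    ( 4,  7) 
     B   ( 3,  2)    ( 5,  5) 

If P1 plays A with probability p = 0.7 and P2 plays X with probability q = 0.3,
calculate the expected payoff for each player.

E[P1] = 4.54, E[P2] = 5.71

Work:
E[P1] = p·q·π₁(A,X) + p·(1-q)·π₁(A,Y) + (1-p)·q·π₁(B,X) + (1-p)·(1-q)·π₁(B,Y)
= 0.7·0.3·6 + 0.7·0.7·4 + 0.3·0.3·3 + 0.3·0.7·5
= 4.54

E[P2] = 5.71 (similar calculation)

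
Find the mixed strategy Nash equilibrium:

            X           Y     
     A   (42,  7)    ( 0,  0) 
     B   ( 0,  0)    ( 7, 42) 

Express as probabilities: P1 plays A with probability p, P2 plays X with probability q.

p = 0.8571, q = 0.1429

Work:
Find probabilities that make opponent indifferent:
P2 chooses q to make P1 indifferent between A and B
P1 chooses p to make P2 indifferent between X and Y
Mixed NE: P1 plays (A: 0.8571, B: 0.1429), P2 plays (X: 0.1429, Y: 0.8571)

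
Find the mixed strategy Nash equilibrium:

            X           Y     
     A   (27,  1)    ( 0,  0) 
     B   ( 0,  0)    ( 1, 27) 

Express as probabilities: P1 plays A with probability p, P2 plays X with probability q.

p = 0.9643, q = 0.0357

Work:
Find probabilities that make opponent indifferent:
P2 chooses q to make P1 indifferent between A and B
P1 chooses p to make P2 indifferent between X and Y
Mixed NE: P1 plays (A: 0.9643, B: 0.0357), P2 plays (X: 0.0357, Y: 0.9643)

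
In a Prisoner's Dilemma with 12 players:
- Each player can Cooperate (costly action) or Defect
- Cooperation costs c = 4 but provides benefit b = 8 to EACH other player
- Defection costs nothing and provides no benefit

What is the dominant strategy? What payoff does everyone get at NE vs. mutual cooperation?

Dominant: Defect; NE payoff = 0; Coop payoff = 84

Work:
Defect dominates (saves cost c = 4, benefit to others is external)
NE: All defect → everyone gets 0
If all cooperate: each receives (11)×8 - 4 = 84
Social dilemma: 84 > 0 but NE gives 0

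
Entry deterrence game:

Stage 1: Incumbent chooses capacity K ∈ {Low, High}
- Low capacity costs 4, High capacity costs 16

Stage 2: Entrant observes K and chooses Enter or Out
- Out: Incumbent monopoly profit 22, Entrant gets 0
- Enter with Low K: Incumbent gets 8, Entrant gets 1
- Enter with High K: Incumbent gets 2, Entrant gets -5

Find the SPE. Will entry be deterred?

SPE: (High, Enter|Low, Out|High); Entry deterred. Incumbent net profit = 6

Work:
After Low K: Entrant enters (1 > 0)
After High K: Entrant stays out (-5 < 0)
Incumbent: Low → 8−4=4, High → 22−16=6
Incumbent chooses High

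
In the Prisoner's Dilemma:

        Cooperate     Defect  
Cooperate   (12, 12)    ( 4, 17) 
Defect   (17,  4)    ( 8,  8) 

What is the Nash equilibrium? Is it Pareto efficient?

(Defect, Defect) is NE; not Pareto efficient

Work:
Defect dominates Cooperate for both players:
If P2 cooperates: Defect (17) > Cooperate (12)
If P2 defects: Defect (8) > Cooperate (4)
NE: (Defect, Defect) with payoff (8, 8)
But (Cooperate, Cooperate) = (12, 12) Pareto dominates (8, 8)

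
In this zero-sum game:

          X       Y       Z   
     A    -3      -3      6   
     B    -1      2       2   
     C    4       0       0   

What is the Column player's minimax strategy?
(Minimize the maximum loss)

Column should play Y, value = 2

Work:
Column player minimizes Row's maximum payoff:
Column X: max payoff to Row = 4
Column Y: max payoff to Row = 2
Column Z: max payoff to Row = 6
Minimum is 2, achieved by column Y.
Minimax strategy: Y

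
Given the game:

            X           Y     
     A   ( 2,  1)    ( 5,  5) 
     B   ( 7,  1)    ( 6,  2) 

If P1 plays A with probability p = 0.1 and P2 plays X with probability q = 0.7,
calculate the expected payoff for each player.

E[P1] = 6.32, E[P2] = 1.39

Work:
E[P1] = p·q·π₁(A,X) + p·(1-q)·π₁(A,Y) + (1-p)·q·π₁(B,X) + (1-p)·(1-q)·π₁(B,Y)
= 0.1·0.7·2 + 0.1·0.3·5 + 0.9·0.7·7 + 0.9·0.3·6
= 6.32

E[P2] = 1.39 (similar calculation)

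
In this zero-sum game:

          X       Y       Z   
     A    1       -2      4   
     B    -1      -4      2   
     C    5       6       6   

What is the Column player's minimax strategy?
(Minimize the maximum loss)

Column should play X, value = 5

Work:
Column player minimizes Row's maximum payoff:
Column X: max payoff to Row = 5
Column Y: max payoff to Row = 6
Column Z: max payoff to Row = 6
Minimum is 5, achieved by column X.
Minimax strategy: X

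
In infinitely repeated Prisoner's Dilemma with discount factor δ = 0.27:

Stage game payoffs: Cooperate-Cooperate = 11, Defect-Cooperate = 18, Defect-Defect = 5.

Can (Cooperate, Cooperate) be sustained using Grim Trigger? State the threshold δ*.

δ* = 0.5385; since δ = 0.27 < 0.5385, cooperation cannot be sustained

Work:
For Grim Trigger:
Cooperate forever: 11/(1-δ)
Defect then punished: 18 + 5·δ/(1-δ)
Need: 11/(1-δ) ≥ 18 + 5·δ/(1-δ)
Solving: δ ≥ (T-R)/(T-P) = (18-11)/(18-5) = 0.5385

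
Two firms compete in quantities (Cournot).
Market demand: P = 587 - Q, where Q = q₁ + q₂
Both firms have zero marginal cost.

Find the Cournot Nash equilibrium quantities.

q₁* = q₂* = 195.67; P* = 195.67

Work:
Profit: π_i = P·q_i = (a - q_i - q_j)·q_i
FOC: ∂π_i/∂q_i = a - 2q_i - q_j = 0
Reaction function: q_i = (587 - q_j)/2
Symmetry: q* = 587/3 = 195.67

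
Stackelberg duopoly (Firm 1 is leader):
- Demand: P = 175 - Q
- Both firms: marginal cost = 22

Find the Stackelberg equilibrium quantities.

q₁* (leader) = 76.5, q₂* (follower) = 38.25

Work:
Follower's reaction: q₂ = (a - c - q₁)/2
Leader substitutes: π₁ = q₁·(a - q₁ - (a-c-q₁)/2 - c)
FOC: q₁* = (175 - 22)/2 = 76.50
Then: q₂* = (175 - 22 - 76.5)/2 = 38.25
Leader has first-mover advantage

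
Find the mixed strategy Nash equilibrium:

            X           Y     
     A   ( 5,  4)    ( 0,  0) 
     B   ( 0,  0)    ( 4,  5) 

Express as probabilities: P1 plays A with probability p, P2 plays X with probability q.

p = 0.5556, q = 0.4444

Work:
Find probabilities that make opponent indifferent:
P2 chooses q to make P1 indifferent between A and B
P1 chooses p to make P2 indifferent between X and Y
Mixed NE: P1 plays (A: 0.5556, B: 0.4444), P2 plays (X: 0.4444, Y: 0.5556)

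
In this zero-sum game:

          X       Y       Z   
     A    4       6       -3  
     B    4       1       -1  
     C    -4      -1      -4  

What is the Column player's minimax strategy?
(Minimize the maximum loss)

Column should play Z, value = -1

Work:
Column player minimizes Row's maximum payoff:
Column X: max payoff to Row = 4
Column Y: max payoff to Row = 6
Column Z: max payoff to Row = -1
Minimum is -1, achieved by column Z.
Minimax strategy: Z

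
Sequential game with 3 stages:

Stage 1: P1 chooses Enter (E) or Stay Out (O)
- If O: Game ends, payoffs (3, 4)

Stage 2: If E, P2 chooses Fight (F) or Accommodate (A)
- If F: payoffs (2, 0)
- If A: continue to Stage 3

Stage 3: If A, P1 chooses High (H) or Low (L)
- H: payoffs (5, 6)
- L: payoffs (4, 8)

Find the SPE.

SPE: (E, A, H); Outcome (5, 6)

Work:
Stage 3: P1 chooses H (5 vs 4)
Stage 2: P2: F->0, A->6 (anticipating H). Choose A
Stage 1: P1: O->3, E->5 (anticipating A, H). Choose E
SPE path: E -> A -> H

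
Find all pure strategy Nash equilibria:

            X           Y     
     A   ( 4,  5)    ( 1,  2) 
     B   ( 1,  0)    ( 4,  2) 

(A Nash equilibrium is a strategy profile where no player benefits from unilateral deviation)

Nash equilibrium: (A, X), (B, Y)

Work:
Best responses:
  P1 vs X: payoffs [4, 1] → best response A (payoff 4)
  P1 vs Y: payoffs [1, 4] → best response B (payoff 4)
  P2 vs A: payoffs [5, 2] → best response X (payoff 5)
  P2 vs B: payoffs [0, 2] → best response Y (payoff 2)
Mutual best responses: (A,X), (B,Y) → Nash equilibria.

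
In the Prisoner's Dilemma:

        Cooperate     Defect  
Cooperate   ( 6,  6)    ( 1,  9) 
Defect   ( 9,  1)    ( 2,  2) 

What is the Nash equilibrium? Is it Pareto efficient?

(Defect, Defect) is NE; not Pareto efficient

Work:
Defect dominates Cooperate for both players:
If P2 cooperates: Defect (9) > Cooperate (6)
If P2 defects: Defect (2) > Cooperate (1)
NE: (Defect, Defect) with payoff (2, 2)
But (Cooperate, Cooperate) = (6, 6) Pareto dominates (2, 2)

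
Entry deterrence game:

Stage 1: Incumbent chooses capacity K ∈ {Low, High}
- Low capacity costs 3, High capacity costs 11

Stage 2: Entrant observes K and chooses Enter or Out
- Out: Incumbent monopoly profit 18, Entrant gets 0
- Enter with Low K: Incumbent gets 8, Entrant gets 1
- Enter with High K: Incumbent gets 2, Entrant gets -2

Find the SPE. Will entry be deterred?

SPE: (High, Enter|Low, Out|High); Entry deterred. Incumbent net profit = 7

Work:
After Low K: Entrant enters (1 > 0)
After High K: Entrant stays out (-2 < 0)
Incumbent: Low → 8−3=5, High → 18−11=7
Incumbent chooses High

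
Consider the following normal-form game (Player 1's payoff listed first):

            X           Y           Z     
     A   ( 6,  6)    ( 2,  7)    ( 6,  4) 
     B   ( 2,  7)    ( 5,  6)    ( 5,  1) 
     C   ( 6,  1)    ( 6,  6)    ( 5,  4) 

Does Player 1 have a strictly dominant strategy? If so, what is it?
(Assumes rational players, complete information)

No strictly dominant strategy exists for Player 1

Work:
A strategy strictly dominates another if it gives a strictly higher payoff against every opponent action. Compare each pair of P1's strategies column-by-column:
  A vs B: [6 vs 2, 2 vs 5, 6 vs 5] → A does not strictly dominate B (column Y: 2 ≤ 5)
  A vs C: [6 vs 6, 2 vs 6, 6 vs 5] → A does not strictly dominate C (column X: 6 ≤ 6)
  B vs A: [2 vs 6, 5 vs 2, 5 vs 6] → B does not strictly dominate A (column X: 2 ≤ 6)
  B vs C: [2 vs 6, 5 vs 6, 5 vs 5] → B does not strictly dominate C (column X: 2 ≤ 6)
  C vs A: [6 vs 6, 6 vs 2, 5 vs 6] → C does not strictly dominate A (column X: 6 ≤ 6)
  C vs B: [6 vs 2, 6 vs 5, 5 vs 5] → C does not strictly dominate B (column Z: 5 ≤ 5)
No single strategy strictly dominates all others → no strictly dominant strategy.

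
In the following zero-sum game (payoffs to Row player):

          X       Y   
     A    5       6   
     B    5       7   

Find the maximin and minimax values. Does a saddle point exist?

Maximin = 5, Minimax = 5, Saddle: True

Work:
Row minimums: [5, 5] → maximin = 5
Column maximums: [5, 7] → minimax = 5
Saddle point exists! Game value = 5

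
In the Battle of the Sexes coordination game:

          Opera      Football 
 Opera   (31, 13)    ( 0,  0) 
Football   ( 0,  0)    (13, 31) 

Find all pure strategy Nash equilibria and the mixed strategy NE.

Pure NE: (Opera, Opera) and (Football, Football); Mixed NE: p = 0.7045, q = 0.2955

Work:
Check pure NE:
(Opera, Opera): (31, 13) - no unilateral deviation beneficial
(Football, Football): (13, 31) - no unilateral deviation beneficial
Mixed NE: P1 plays Opera with p = 0.7045, P2 plays Opera with q = 0.2955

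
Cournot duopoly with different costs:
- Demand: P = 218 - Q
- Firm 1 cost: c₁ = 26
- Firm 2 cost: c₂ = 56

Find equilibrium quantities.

q₁* = 74.0, q₂* = 44.0

Work:
Reaction: q₁ = (218 - 26 - q₂)/2
Reaction: q₂ = (218 - 56 - q₁)/2
Solve simultaneously:
q₁* = (218 - 2×26 + 56)/3 = 74.0
q₂* = (218 - 2×56 + 26)/3 = 44.0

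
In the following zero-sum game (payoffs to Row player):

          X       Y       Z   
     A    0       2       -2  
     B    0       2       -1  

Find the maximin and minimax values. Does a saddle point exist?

Maximin = -1, Minimax = -1, Saddle: True

Work:
Row minimums: [-2, -1] → maximin = -1
Column maximums: [0, 2, -1] → minimax = -1
Saddle point exists! Game value = -1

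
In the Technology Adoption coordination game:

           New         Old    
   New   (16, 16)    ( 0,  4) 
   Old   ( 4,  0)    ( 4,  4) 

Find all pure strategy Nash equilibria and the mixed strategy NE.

Pure NE: (New, New) and (Old, Old); Mixed NE: p = 0.25, q = 0.25

Work:
Check pure NE:
(New, New): (16, 16) - no unilateral deviation beneficial
(Old, Old): (4, 4) - no unilateral deviation beneficial
Mixed NE: P1 plays New with p = 0.25, P2 plays New with q = 0.25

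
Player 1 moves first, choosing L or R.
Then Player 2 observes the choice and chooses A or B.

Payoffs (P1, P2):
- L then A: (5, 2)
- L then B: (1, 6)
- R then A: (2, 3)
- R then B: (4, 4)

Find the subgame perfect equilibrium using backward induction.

P1 plays R, P2 plays B after L and B after R; Payoff (4, 4)

Work:
Backward induction:
After L: P2 chooses B → P1 gets 1
After R: P2 chooses B → P1 gets 4
P1 chooses R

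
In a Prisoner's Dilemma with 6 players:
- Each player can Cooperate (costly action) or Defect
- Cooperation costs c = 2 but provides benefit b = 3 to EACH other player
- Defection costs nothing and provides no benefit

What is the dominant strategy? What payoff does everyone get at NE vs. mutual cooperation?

Dominant: Defect; NE payoff = 0; Coop payoff = 13

Work:
Defect dominates (saves cost c = 2, benefit to others is external)
NE: All defect → everyone gets 0
If all cooperate: each receives (5)×3 - 2 = 13
Social dilemma: 13 > 0 but NE gives 0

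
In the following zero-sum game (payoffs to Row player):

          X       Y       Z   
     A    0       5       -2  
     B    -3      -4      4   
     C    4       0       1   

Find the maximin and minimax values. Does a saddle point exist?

Maximin = 0, Minimax = 4, Saddle: False

Work:
Row minimums: [-2, -4, 0] → maximin = 0
Column maximums: [4, 5, 4] → minimax = 4
No saddle point (maximin ≠ minimax). Mixed strategy needed.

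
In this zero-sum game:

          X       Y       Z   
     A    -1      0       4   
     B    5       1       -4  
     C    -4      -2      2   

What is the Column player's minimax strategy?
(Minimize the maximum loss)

Column should play Y, value = 1

Work:
Column player minimizes Row's maximum payoff:
Column X: max payoff to Row = 5
Column Y: max payoff to Row = 1
Column Z: max payoff to Row = 4
Minimum is 1, achieved by column Y.
Minimax strategy: Y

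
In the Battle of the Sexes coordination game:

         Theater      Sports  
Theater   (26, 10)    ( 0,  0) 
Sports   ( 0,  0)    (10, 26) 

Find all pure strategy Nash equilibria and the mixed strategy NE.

Pure NE: (Theater, Theater) and (Sports, Sports); Mixed NE: p = 0.7222, q = 0.2778

Work:
Check pure NE:
(Theater, Theater): (26, 10) - no unilateral deviation beneficial
(Sports, Sports): (10, 26) - no unilateral deviation beneficial
Mixed NE: P1 plays Theater with p = 0.7222, P2 plays Theater with q = 0.2778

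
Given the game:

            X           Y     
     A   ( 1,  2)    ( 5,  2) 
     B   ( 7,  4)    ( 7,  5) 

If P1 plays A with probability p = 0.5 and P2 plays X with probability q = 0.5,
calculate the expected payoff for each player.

E[P1] = 5.0, E[P2] = 3.25

Work:
E[P1] = p·q·π₁(A,X) + p·(1-q)·π₁(A,Y) + (1-p)·q·π₁(B,X) + (1-p)·(1-q)·π₁(B,Y)
= 0.5·0.5·1 + 0.5·0.5·5 + 0.5·0.5·7 + 0.5·0.5·7
= 5.0

E[P2] = 3.25 (similar calculation)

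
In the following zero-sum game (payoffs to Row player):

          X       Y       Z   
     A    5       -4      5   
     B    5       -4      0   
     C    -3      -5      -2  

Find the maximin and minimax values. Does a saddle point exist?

Maximin = -4, Minimax = -4, Saddle: True

Work:
Row minimums: [-4, -4, -5] → maximin = -4
Column maximums: [5, -4, 5] → minimax = -4
Saddle point exists! Game value = -4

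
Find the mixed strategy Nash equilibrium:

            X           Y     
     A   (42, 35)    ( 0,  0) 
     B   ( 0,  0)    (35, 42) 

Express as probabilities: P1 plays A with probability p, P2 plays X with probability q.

p = 0.5455, q = 0.4545

Work:
Find probabilities that make opponent indifferent:
P2 chooses q to make P1 indifferent between A and B
P1 chooses p to make P2 indifferent between X and Y
Mixed NE: P1 plays (A: 0.5455, B: 0.4545), P2 plays (X: 0.4545, Y: 0.5455)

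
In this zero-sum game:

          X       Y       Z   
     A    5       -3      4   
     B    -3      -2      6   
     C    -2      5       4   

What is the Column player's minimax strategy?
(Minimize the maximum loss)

Column should play X or Y (all achieve the minimum), value = 5

Work:
Column player minimizes Row's maximum payoff:
Column X: max payoff to Row = 5
Column Y: max payoff to Row = 5
Column Z: max payoff to Row = 6
Minimum is 5, achieved by columns X, Y (tied).
Each of X or Y is a minimax strategy.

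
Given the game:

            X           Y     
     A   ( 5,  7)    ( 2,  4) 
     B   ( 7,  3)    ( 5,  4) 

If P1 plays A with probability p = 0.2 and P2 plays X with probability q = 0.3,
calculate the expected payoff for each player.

E[P1] = 5.06, E[P2] = 3.94

Work:
E[P1] = p·q·π₁(A,X) + p·(1-q)·π₁(A,Y) + (1-p)·q·π₁(B,X) + (1-p)·(1-q)·π₁(B,Y)
= 0.2·0.3·5 + 0.2·0.7·2 + 0.8·0.3·7 + 0.8·0.7·5
= 5.06

E[P2] = 3.94 (similar calculation)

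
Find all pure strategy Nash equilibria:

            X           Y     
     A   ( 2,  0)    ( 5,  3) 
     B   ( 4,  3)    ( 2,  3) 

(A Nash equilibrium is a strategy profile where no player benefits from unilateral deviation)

Nash equilibrium: (A, Y), (B, X)

Work:
Best responses:
  P1 vs X: payoffs [2, 4] → best response B (payoff 4)
  P1 vs Y: payoffs [5, 2] → best response A (payoff 5)
  P2 vs A: payoffs [0, 3] → best response Y (payoff 3)
  P2 vs B: payoffs [3, 3] → best response X/Y (payoff 3)
Mutual best responses: (A,Y), (B,X) → Nash equilibria.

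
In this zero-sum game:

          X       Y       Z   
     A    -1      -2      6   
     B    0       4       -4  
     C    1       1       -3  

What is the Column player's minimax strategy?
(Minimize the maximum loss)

Column should play X, value = 1

Work:
Column player minimizes Row's maximum payoff:
Column X: max payoff to Row = 1
Column Y: max payoff to Row = 4
Column Z: max payoff to Row = 6
Minimum is 1, achieved by column X.
Minimax strategy: X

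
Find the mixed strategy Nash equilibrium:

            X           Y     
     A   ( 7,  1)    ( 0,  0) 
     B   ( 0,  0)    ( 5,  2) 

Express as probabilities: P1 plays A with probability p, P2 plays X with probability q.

p = 0.6667, q = 0.4167

Work:
Find probabilities that make opponent indifferent:
P2 chooses q to make P1 indifferent between A and B
P1 chooses p to make P2 indifferent between X and Y
Mixed NE: P1 plays (A: 0.6667, B: 0.3333), P2 plays (X: 0.4167, Y: 0.5833)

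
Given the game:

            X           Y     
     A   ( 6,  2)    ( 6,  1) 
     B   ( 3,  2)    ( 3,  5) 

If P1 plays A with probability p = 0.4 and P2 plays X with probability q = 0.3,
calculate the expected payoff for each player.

E[P1] = 4.2, E[P2] = 2.98

Work:
E[P1] = p·q·π₁(A,X) + p·(1-q)·π₁(A,Y) + (1-p)·q·π₁(B,X) + (1-p)·(1-q)·π₁(B,Y)
= 0.4·0.3·6 + 0.4·0.7·6 + 0.6·0.3·3 + 0.6·0.7·3
= 4.2

E[P2] = 2.98 (similar calculation)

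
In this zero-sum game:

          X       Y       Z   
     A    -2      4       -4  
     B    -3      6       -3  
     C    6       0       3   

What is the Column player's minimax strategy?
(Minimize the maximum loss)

Column should play Z, value = 3

Work:
Column player minimizes Row's maximum payoff:
Column X: max payoff to Row = 6
Column Y: max payoff to Row = 6
Column Z: max payoff to Row = 3
Minimum is 3, achieved by column Z.
Minimax strategy: Z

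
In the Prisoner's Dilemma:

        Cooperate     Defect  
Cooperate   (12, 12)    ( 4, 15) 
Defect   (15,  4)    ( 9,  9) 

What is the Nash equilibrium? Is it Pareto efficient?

(Defect, Defect) is NE; not Pareto efficient

Work:
Defect dominates Cooperate for both players:
If P2 cooperates: Defect (15) > Cooperate (12)
If P2 defects: Defect (9) > Cooperate (4)
NE: (Defect, Defect) with payoff (9, 9)
But (Cooperate, Cooperate) = (12, 12) Pareto dominates (9, 9)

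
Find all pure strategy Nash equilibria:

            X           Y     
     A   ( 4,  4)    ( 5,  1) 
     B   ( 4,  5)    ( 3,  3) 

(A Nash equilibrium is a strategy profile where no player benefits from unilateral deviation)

Nash equilibrium: (A, X), (B, X)

Work:
Best responses:
  P1 vs X: payoffs [4, 4] → best response A/B (payoff 4)
  P1 vs Y: payoffs [5, 3] → best response A (payoff 5)
  P2 vs A: payoffs [4, 1] → best response X (payoff 4)
  P2 vs B: payoffs [5, 3] → best response X (payoff 5)
Mutual best responses: (A,X), (B,X) → Nash equilibria.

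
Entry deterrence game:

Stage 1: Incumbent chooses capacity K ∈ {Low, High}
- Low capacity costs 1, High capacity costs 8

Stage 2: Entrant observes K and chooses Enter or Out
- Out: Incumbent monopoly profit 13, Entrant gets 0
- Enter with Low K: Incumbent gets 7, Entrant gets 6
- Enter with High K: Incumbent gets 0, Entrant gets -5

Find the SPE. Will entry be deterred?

SPE: (Low, Enter|Low, Out|High); Entry not deterred. Incumbent net profit = 6, Entrant gets 6

Work:
After Low K: Entrant enters (6 > 0)
After High K: Entrant stays out (-5 < 0)
Incumbent: Low → 7−1=6, High → 13−8=5
Incumbent chooses Low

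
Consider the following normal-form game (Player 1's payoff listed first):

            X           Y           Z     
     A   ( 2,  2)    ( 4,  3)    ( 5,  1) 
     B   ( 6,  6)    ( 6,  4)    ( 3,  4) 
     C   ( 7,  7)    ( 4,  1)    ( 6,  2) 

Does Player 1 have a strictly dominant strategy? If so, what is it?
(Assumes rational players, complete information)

No strictly dominant strategy exists for Player 1

Work:
A strategy strictly dominates another if it gives a strictly higher payoff against every opponent action. Compare each pair of P1's strategies column-by-column:
  A vs B: [2 vs 6, 4 vs 6, 5 vs 3] → A does not strictly dominate B (column X: 2 ≤ 6)
  A vs C: [2 vs 7, 4 vs 4, 5 vs 6] → A does not strictly dominate C (column X: 2 ≤ 7)
  B vs A: [6 vs 2, 6 vs 4, 3 vs 5] → B does not strictly dominate A (column Z: 3 ≤ 5)
  B vs C: [6 vs 7, 6 vs 4, 3 vs 6] → B does not strictly dominate C (column X: 6 ≤ 7)
  C vs A: [7 vs 2, 4 vs 4, 6 vs 5] → C does not strictly dominate A (column Y: 4 ≤ 4)
  C vs B: [7 vs 6, 4 vs 6, 6 vs 3] → C does not strictly dominate B (column Y: 4 ≤ 6)
No single strategy strictly dominates all others → no strictly dominant strategy.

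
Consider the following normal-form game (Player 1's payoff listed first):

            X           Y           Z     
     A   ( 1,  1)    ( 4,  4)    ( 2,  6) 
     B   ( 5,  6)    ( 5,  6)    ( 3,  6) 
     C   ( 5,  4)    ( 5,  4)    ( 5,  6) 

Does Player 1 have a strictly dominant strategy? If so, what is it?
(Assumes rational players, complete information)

No strictly dominant strategy exists for Player 1

Work:
A strategy strictly dominates another if it gives a strictly higher payoff against every opponent action. Compare each pair of P1's strategies column-by-column:
  A vs B: [1 vs 5, 4 vs 5, 2 vs 3] → A does not strictly dominate B (column X: 1 ≤ 5)
  A vs C: [1 vs 5, 4 vs 5, 2 vs 5] → A does not strictly dominate C (column X: 1 ≤ 5)
  B vs A: [5 vs 1, 5 vs 4, 3 vs 2] → B strictly dominates A
  B vs C: [5 vs 5, 5 vs 5, 3 vs 5] → B does not strictly dominate C (column X: 5 ≤ 5)
  C vs A: [5 vs 1, 5 vs 4, 5 vs 2] → C strictly dominates A
  C vs B: [5 vs 5, 5 vs 5, 5 vs 3] → C does not strictly dominate B (column X: 5 ≤ 5)
No single strategy strictly dominates all others → no strictly dominant strategy.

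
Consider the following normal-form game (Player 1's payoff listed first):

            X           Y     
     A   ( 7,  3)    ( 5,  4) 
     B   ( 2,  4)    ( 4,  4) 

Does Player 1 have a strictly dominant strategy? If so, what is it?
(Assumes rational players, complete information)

Yes, Player 1's strictly dominant strategy is A

Work:
A strategy strictly dominates another if it gives a strictly higher payoff against every opponent action. Compare each pair of P1's strategies column-by-column:
  A vs B: [7 vs 2, 5 vs 4] → A strictly dominates B
  B vs A: [2 vs 7, 4 vs 5] → B does not strictly dominate A (column X: 2 ≤ 7)
A strictly dominates every other strategy → strictly dominant.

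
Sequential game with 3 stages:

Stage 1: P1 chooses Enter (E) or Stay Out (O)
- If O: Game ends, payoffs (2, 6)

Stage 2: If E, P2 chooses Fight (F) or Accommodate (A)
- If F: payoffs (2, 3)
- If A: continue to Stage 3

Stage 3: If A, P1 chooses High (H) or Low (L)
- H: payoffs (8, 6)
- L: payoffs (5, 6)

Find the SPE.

SPE: (E, A, H); Outcome (8, 6)

Work:
Stage 3: P1 chooses H (8 vs 5)
Stage 2: P2: F->3, A->6 (anticipating H). Choose A
Stage 1: P1: O->2, E->8 (anticipating A, H). Choose E
SPE path: E -> A -> H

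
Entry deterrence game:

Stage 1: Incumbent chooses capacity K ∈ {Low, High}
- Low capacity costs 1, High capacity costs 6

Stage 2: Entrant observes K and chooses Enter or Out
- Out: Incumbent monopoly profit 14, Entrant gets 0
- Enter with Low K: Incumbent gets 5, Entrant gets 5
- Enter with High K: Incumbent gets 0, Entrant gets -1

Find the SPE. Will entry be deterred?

SPE: (High, Enter|Low, Out|High); Entry deterred. Incumbent net profit = 8

Work:
After Low K: Entrant enters (5 > 0)
After High K: Entrant stays out (-1 < 0)
Incumbent: Low → 5−1=4, High → 14−6=8
Incumbent chooses High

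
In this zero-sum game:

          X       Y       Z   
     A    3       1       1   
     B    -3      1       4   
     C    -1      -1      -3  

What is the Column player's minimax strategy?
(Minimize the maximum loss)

Column should play Y, value = 1

Work:
Column player minimizes Row's maximum payoff:
Column X: max payoff to Row = 3
Column Y: max payoff to Row = 1
Column Z: max payoff to Row = 4
Minimum is 1, achieved by column Y.
Minimax strategy: Y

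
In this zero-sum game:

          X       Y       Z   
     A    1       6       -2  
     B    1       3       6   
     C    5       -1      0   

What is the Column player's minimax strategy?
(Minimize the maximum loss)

Column should play X, value = 5

Work:
Column player minimizes Row's maximum payoff:
Column X: max payoff to Row = 5
Column Y: max payoff to Row = 6
Column Z: max payoff to Row = 6
Minimum is 5, achieved by column X.
Minimax strategy: X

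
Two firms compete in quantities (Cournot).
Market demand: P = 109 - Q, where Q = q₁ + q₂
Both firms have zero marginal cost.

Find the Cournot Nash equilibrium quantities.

q₁* = q₂* = 36.33; P* = 36.33

Work:
Profit: π_i = P·q_i = (a - q_i - q_j)·q_i
FOC: ∂π_i/∂q_i = a - 2q_i - q_j = 0
Reaction function: q_i = (109 - q_j)/2
Symmetry: q* = 109/3 = 36.33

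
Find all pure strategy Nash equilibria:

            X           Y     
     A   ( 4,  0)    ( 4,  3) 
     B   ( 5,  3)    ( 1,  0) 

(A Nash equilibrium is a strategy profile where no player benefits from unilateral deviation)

Nash equilibrium: (A, Y), (B, X)

Work:
Best responses:
  P1 vs X: payoffs [4, 5] → best response B (payoff 5)
  P1 vs Y: payoffs [4, 1] → best response A (payoff 4)
  P2 vs A: payoffs [0, 3] → best response Y (payoff 3)
  P2 vs B: payoffs [3, 0] → best response X (payoff 3)
Mutual best responses: (A,Y), (B,X) → Nash equilibria.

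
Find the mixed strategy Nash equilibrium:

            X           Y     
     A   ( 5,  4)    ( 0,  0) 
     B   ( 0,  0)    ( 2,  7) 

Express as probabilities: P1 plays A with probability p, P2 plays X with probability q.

p = 0.6364, q = 0.2857

Work:
Find probabilities that make opponent indifferent:
P2 chooses q to make P1 indifferent between A and B
P1 chooses p to make P2 indifferent between X and Y
Mixed NE: P1 plays (A: 0.6364, B: 0.3636), P2 plays (X: 0.2857, Y: 0.7143)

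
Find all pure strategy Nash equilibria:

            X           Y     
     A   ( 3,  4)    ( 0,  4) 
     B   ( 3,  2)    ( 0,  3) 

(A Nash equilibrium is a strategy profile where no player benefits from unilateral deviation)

Nash equilibrium: (A, X), (A, Y), (B, Y)

Work:
Best responses:
  P1 vs X: payoffs [3, 3] → best response A/B (payoff 3)
  P1 vs Y: payoffs [0, 0] → best response A/B (payoff 0)
  P2 vs A: payoffs [4, 4] → best response X/Y (payoff 4)
  P2 vs B: payoffs [2, 3] → best response Y (payoff 3)
Mutual best responses: (A,X), (A,Y), (B,Y) → Nash equilibria.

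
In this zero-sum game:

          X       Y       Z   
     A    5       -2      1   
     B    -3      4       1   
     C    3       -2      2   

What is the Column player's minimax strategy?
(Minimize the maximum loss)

Column should play Z, value = 2

Work:
Column player minimizes Row's maximum payoff:
Column X: max payoff to Row = 5
Column Y: max payoff to Row = 4
Column Z: max payoff to Row = 2
Minimum is 2, achieved by column Z.
Minimax strategy: Z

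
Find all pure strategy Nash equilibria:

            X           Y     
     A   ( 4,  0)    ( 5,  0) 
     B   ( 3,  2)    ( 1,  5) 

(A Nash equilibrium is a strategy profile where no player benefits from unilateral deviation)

Nash equilibrium: (A, X), (A, Y)

Work:
Best responses:
  P1 vs X: payoffs [4, 3] → best response A (payoff 4)
  P1 vs Y: payoffs [5, 1] → best response A (payoff 5)
  P2 vs A: payoffs [0, 0] → best response X/Y (payoff 0)
  P2 vs B: payoffs [2, 5] → best response Y (payoff 5)
Mutual best responses: (A,X), (A,Y) → Nash equilibria.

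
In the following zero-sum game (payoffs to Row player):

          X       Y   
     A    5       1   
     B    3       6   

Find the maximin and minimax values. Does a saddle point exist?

Maximin = 3, Minimax = 5, Saddle: False

Work:
Row minimums: [1, 3] → maximin = 3
Column maximums: [5, 6] → minimax = 5
No saddle point (maximin ≠ minimax). Mixed strategy needed.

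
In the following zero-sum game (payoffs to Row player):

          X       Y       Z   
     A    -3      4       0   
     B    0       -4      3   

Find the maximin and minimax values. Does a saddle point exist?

Maximin = -3, Minimax = 0, Saddle: False

Work:
Row minimums: [-3, -4] → maximin = -3
Column maximums: [0, 4, 3] → minimax = 0
No saddle point (maximin ≠ minimax). Mixed strategy needed.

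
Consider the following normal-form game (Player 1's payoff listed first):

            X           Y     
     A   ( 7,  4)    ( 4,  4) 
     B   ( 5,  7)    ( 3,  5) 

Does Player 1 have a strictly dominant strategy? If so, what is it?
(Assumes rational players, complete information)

Yes, Player 1's strictly dominant strategy is A

Work:
A strategy strictly dominates another if it gives a strictly higher payoff against every opponent action. Compare each pair of P1's strategies column-by-column:
  A vs B: [7 vs 5, 4 vs 3] → A strictly dominates B
  B vs A: [5 vs 7, 3 vs 4] → B does not strictly dominate A (column X: 5 ≤ 7)
A strictly dominates every other strategy → strictly dominant.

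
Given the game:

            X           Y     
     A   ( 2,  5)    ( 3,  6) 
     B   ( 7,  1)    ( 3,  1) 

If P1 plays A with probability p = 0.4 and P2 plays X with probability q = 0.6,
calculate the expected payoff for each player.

E[P1] = 4.2, E[P2] = 2.76

Work:
E[P1] = p·q·π₁(A,X) + p·(1-q)·π₁(A,Y) + (1-p)·q·π₁(B,X) + (1-p)·(1-q)·π₁(B,Y)
= 0.4·0.6·2 + 0.4·0.4·3 + 0.6·0.6·7 + 0.6·0.4·3
= 4.2

E[P2] = 2.76 (similar calculation)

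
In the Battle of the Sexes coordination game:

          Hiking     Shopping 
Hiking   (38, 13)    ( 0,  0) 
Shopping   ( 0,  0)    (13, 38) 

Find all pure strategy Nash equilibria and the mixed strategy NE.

Pure NE: (Hiking, Hiking) and (Shopping, Shopping); Mixed NE: p = 0.7451, q = 0.2549

Work:
Check pure NE:
(Hiking, Hiking): (38, 13) - no unilateral deviation beneficial
(Shopping, Shopping): (13, 38) - no unilateral deviation beneficial
Mixed NE: P1 plays Hiking with p = 0.7451, P2 plays Hiking with q = 0.2549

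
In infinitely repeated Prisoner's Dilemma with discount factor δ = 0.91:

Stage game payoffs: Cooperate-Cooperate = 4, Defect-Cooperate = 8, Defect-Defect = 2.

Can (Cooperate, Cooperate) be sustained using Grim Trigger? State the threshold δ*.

δ* = 0.6667; since δ = 0.91 ≥ 0.6667, cooperation can be sustained

Work:
For Grim Trigger:
Cooperate forever: 4/(1-δ)
Defect then punished: 8 + 2·δ/(1-δ)
Need: 4/(1-δ) ≥ 8 + 2·δ/(1-δ)
Solving: δ ≥ (T-R)/(T-P) = (8-4)/(8-2) = 0.6667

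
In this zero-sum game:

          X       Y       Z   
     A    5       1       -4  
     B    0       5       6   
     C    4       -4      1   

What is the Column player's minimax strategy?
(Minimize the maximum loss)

Column should play X or Y (all achieve the minimum), value = 5

Work:
Column player minimizes Row's maximum payoff:
Column X: max payoff to Row = 5
Column Y: max payoff to Row = 5
Column Z: max payoff to Row = 6
Minimum is 5, achieved by columns X, Y (tied).
Each of X or Y is a minimax strategy.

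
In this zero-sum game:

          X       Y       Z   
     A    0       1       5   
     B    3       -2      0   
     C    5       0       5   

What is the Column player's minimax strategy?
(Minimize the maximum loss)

Column should play Y, value = 1

Work:
Column player minimizes Row's maximum payoff:
Column X: max payoff to Row = 5
Column Y: max payoff to Row = 1
Column Z: max payoff to Row = 5
Minimum is 1, achieved by column Y.
Minimax strategy: Y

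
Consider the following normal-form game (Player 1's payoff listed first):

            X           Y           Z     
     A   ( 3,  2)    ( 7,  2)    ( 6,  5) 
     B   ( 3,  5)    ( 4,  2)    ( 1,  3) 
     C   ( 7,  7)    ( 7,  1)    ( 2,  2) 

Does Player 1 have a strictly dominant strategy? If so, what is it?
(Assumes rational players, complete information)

No strictly dominant strategy exists for Player 1

Work:
A strategy strictly dominates another if it gives a strictly higher payoff against every opponent action. Compare each pair of P1's strategies column-by-column:
  A vs B: [3 vs 3, 7 vs 4, 6 vs 1] → A does not strictly dominate B (column X: 3 ≤ 3)
  A vs C: [3 vs 7, 7 vs 7, 6 vs 2] → A does not strictly dominate C (column X: 3 ≤ 7)
  B vs A: [3 vs 3, 4 vs 7, 1 vs 6] → B does not strictly dominate A (column X: 3 ≤ 3)
  B vs C: [3 vs 7, 4 vs 7, 1 vs 2] → B does not strictly dominate C (column X: 3 ≤ 7)
  C vs A: [7 vs 3, 7 vs 7, 2 vs 6] → C does not strictly dominate A (column Y: 7 ≤ 7)
  C vs B: [7 vs 3, 7 vs 4, 2 vs 1] → C strictly dominates B
No single strategy strictly dominates all others → no strictly dominant strategy.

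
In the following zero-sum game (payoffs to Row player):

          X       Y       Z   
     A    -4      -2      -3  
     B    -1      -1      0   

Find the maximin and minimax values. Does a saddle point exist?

Maximin = -1, Minimax = -1, Saddle: True

Work:
Row minimums: [-4, -1] → maximin = -1
Column maximums: [-1, -1, 0] → minimax = -1
Saddle point exists! Game value = -1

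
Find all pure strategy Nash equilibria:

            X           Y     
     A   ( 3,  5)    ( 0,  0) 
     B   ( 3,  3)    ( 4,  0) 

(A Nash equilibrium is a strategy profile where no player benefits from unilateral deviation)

Nash equilibrium: (A, X), (B, X)

Work:
Best responses:
  P1 vs X: payoffs [3, 3] → best response A/B (payoff 3)
  P1 vs Y: payoffs [0, 4] → best response B (payoff 4)
  P2 vs A: payoffs [5, 0] → best response X (payoff 5)
  P2 vs B: payoffs [3, 0] → best response X (payoff 3)
Mutual best responses: (A,X), (B,X) → Nash equilibria.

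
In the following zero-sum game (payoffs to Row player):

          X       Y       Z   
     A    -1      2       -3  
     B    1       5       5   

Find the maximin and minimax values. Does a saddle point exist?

Maximin = 1, Minimax = 1, Saddle: True

Work:
Row minimums: [-3, 1] → maximin = 1
Column maximums: [1, 5, 5] → minimax = 1
Saddle point exists! Game value = 1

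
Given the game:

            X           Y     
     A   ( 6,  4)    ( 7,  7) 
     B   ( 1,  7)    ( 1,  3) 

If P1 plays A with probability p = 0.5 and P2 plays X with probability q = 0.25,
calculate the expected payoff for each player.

E[P1] = 3.875, E[P2] = 5.125

Work:
E[P1] = p·q·π₁(A,X) + p·(1-q)·π₁(A,Y) + (1-p)·q·π₁(B,X) + (1-p)·(1-q)·π₁(B,Y)
= 0.5·0.25·6 + 0.5·0.75·7 + 0.5·0.25·1 + 0.5·0.75·1
= 3.875

E[P2] = 5.125 (similar calculation)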